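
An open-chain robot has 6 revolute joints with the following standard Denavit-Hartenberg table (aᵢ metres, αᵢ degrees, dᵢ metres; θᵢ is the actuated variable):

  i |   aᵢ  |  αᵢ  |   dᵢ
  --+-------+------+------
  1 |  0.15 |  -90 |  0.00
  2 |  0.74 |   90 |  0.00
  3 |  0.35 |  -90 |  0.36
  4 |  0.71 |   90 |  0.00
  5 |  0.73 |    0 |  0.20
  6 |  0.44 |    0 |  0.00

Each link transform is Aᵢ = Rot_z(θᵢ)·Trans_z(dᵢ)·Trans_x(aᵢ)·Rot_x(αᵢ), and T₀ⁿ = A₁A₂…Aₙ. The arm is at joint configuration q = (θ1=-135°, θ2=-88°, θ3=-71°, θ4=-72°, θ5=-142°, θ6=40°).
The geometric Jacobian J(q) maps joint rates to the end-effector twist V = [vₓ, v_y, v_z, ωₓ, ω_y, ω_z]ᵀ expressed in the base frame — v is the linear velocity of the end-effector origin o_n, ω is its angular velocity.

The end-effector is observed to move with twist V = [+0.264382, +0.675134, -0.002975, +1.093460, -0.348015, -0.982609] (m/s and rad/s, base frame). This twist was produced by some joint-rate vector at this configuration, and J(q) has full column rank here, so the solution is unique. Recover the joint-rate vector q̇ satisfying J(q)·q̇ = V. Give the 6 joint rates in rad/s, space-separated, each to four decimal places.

o_n = [-0.0963, 0.5403, -0.0193]
J₁: ẑ×o_n = [-0.5403, -0.0963, 0.0000], ω = ẑ
J2: z=[0.7071, -0.7071, 0.0000] o=[-0.1061, -0.1061, 0.0000] → [0.0137, 0.0137, 0.4639, 0.7071, -0.7071, 0.0000]
J3: z=[0.7067, 0.7067, 0.0349] o=[-0.1243, -0.1243, 0.7395] → [-0.5595, 0.5373, 0.4499, 0.7067, 0.7067, 0.0349]
J4: z=[0.2069, -0.2535, 0.9449] o=[-0.1067, 0.3613, 0.8660] → [0.0553, 0.1930, 0.0397, 0.2069, -0.2535, 0.9449]
J5: z=[0.8619, -0.4098, -0.2987] o=[0.2220, 0.9834, 0.9609] → [0.2694, 0.9400, -0.5124, 0.8619, -0.4098, -0.2987]
J6: z=[0.8619, -0.4098, -0.2987] o=[0.0350, 0.5113, 0.3996] → [0.1803, 0.4003, -0.0289, 0.8619, -0.4098, -0.2987]
q̇ = J⁺·V = [-0.3610, 0.2920, 0.2140, -0.3680, 0.3990, 0.5430]

-0.3610 0.2920 0.2140 -0.3680 0.3990 0.5430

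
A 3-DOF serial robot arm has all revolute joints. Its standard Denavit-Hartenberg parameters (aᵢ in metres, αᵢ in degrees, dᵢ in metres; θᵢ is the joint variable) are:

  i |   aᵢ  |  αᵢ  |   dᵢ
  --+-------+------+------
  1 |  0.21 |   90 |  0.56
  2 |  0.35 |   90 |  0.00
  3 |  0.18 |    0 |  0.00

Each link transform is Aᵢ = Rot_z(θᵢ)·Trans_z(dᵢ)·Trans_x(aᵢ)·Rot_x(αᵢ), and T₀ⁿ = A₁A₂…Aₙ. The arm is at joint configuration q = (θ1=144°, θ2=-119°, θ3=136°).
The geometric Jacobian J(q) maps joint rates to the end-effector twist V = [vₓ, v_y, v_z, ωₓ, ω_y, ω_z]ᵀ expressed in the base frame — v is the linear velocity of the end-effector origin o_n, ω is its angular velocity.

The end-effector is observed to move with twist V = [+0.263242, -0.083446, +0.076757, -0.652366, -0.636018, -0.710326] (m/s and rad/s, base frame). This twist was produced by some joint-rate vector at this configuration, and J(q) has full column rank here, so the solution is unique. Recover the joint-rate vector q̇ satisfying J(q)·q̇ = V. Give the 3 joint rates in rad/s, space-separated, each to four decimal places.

-0.6250 -0.8980 -0.1760

o_n = [-0.0099, 0.1618, 0.3671]
J₁: ẑ×o_n = [-0.1618, -0.0099, 0.0000], ω = ẑ
J2: z=[0.5878, 0.8090, 0.0000] o=[-0.1699, 0.1234, 0.5600] → [-0.1560, 0.1134, -0.1069, 0.5878, 0.8090, 0.0000]
J3: z=[0.7076, -0.5141, 0.4848] o=[-0.0326, 0.0237, 0.2539] → [-0.1251, -0.0691, 0.1094, 0.7076, -0.5141, 0.4848]
q̇ = J⁺·V = [-0.6250, -0.8980, -0.1760]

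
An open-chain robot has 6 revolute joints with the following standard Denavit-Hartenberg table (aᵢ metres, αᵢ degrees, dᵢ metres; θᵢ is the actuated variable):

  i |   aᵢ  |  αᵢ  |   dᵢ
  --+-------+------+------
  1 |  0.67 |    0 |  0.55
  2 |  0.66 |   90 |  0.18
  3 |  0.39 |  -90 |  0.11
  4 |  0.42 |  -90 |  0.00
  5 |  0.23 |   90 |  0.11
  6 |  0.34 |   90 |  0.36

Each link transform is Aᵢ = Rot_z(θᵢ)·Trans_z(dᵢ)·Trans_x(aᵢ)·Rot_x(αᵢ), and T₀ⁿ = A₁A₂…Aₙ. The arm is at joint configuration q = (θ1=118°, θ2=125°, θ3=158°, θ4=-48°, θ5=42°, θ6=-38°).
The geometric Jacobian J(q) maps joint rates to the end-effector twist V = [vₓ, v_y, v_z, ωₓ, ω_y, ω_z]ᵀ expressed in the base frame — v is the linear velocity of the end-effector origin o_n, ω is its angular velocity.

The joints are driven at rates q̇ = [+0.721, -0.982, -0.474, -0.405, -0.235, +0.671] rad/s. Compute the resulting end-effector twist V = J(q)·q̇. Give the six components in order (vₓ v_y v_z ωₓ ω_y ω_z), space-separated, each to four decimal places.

-0.5893 -0.2082 0.3383 0.0538 0.1429 -0.3007

o_n = [-1.0417, 1.2406, 1.1677]
J₁: ẑ×o_n = [-1.2406, -1.0417, 0.0000], ω = ẑ
J2: z=[0.0000, 0.0000, 1.0000] o=[-0.3145, 0.5916, 0.5500] → [-0.6490, -0.7272, 0.0000, 0.0000, 0.0000, 1.0000]
J3: z=[-0.8910, 0.4540, 0.0000] o=[-0.6142, 0.0035, 0.7300] → [0.1987, 0.3900, -0.9082, -0.8910, 0.4540, 0.0000]
J4: z=[0.1701, 0.3338, -0.9272] o=[-0.5480, 0.3756, 0.8761] → [0.8993, 0.4082, 0.3119, 0.1701, 0.3338, -0.9272]
J5: z=[0.9090, 0.3102, 0.2784] o=[-0.7078, 0.7495, 0.9814] → [-0.0789, -0.2623, 0.5500, 0.9090, 0.3102, 0.2784]
J6: z=[-0.1282, 0.8437, -0.5213] o=[-0.6990, 0.8844, 1.1975] → [0.1605, 0.1748, 0.2434, -0.1282, 0.8437, -0.5213]
V = J·q̇ = [-0.5893, -0.2082, 0.3383, 0.0538, 0.1429, -0.3007]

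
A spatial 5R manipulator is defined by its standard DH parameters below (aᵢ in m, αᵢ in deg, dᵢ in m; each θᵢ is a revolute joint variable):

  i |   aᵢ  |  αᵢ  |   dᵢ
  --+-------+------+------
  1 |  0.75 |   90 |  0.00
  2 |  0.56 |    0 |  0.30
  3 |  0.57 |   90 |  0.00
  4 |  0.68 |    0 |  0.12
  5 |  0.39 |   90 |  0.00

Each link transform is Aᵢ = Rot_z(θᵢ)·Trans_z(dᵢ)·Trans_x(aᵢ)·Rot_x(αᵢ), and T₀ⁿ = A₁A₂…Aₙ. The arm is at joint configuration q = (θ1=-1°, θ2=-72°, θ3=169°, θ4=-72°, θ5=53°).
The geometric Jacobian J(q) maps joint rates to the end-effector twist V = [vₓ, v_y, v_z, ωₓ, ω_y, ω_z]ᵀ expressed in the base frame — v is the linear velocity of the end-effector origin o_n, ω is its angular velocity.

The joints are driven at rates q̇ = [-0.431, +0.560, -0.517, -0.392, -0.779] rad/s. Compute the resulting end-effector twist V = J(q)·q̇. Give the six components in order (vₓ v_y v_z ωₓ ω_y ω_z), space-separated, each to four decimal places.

0.5039 0.1166 -0.3032 -1.1628 -0.0227 -0.5737

o_n = [0.9103, 0.4579, 0.6224]
J₁: ẑ×o_n = [-0.4579, 0.9103, 0.0000], ω = ẑ
J2: z=[-0.0175, -0.9998, 0.0000] o=[0.7499, -0.0131, 0.0000] → [-0.6223, 0.0109, 0.1521, -0.0175, -0.9998, 0.0000]
J3: z=[-0.0175, -0.9998, 0.0000] o=[0.9177, -0.3161, -0.5326] → [-1.1548, 0.0202, -0.0209, -0.0175, -0.9998, 0.0000]
J4: z=[0.9924, -0.0173, 0.1219] o=[0.8482, -0.3149, 0.0332] → [-0.1044, -0.5772, 0.7679, 0.9924, -0.0173, 0.1219]
J5: z=[0.9924, -0.0173, 0.1219] o=[0.9530, 0.3301, 0.2563] → [-0.0219, -0.3684, 0.1260, 0.9924, -0.0173, 0.1219]
V = J·q̇ = [0.5039, 0.1166, -0.3032, -1.1628, -0.0227, -0.5737]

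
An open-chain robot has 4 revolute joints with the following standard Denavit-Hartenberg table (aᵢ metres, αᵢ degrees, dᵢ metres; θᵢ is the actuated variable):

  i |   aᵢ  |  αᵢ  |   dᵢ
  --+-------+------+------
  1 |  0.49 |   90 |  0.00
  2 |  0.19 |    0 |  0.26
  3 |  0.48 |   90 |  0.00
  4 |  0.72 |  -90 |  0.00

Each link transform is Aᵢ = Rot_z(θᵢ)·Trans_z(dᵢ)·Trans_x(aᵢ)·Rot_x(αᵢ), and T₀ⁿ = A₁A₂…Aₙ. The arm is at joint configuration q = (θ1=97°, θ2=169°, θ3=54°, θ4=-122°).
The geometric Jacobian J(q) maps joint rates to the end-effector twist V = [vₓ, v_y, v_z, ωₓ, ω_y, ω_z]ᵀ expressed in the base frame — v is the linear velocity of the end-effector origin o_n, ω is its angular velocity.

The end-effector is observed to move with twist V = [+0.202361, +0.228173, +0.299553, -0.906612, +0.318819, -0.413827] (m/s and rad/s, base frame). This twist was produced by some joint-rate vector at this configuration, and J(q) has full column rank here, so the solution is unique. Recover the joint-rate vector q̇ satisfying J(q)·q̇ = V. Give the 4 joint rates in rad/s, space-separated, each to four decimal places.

o_n = [-0.3762, 0.1870, -0.0309]
J₁: ẑ×o_n = [-0.1870, -0.3762, 0.0000], ω = ẑ
J2: z=[0.9925, 0.1219, 0.0000] o=[-0.0597, 0.4863, 0.0000] → [-0.0038, 0.0307, -0.2585, 0.9925, 0.1219, 0.0000]
J3: z=[0.9925, 0.1219, 0.0000] o=[0.2211, 0.3329, 0.0363] → [-0.0082, 0.0666, -0.0720, 0.9925, 0.1219, 0.0000]
J4: z=[0.0831, -0.6769, 0.7314] o=[0.2639, -0.0155, -0.2911] → [-0.3243, -0.4897, -0.4164, 0.0831, -0.6769, 0.7314]
q̇ = J⁺·V = [0.0440, 0.1240, -0.9850, -0.6260]

0.0440 0.1240 -0.9850 -0.6260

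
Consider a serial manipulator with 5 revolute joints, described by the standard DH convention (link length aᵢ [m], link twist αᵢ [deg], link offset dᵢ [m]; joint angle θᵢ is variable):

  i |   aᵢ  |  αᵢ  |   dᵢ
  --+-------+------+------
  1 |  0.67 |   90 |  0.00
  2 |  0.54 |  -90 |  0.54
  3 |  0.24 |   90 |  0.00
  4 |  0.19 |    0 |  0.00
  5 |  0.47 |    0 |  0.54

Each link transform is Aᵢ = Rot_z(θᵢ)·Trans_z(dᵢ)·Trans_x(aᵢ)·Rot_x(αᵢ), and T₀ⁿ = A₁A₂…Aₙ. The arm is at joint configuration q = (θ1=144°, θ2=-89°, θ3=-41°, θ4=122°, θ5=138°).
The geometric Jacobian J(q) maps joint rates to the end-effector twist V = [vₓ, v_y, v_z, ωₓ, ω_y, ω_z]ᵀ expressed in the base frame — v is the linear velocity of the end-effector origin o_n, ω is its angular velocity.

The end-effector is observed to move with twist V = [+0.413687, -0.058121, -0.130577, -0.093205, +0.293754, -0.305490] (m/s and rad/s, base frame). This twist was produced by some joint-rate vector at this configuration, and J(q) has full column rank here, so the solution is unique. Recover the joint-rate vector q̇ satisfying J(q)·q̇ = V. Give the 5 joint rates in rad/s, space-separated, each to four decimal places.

o_n = [0.2780, 1.0160, -0.2345]
J₁: ẑ×o_n = [-1.0160, 0.2780, 0.0000], ω = ẑ
J2: z=[0.5878, 0.8090, 0.0000] o=[-0.5420, 0.3938, 0.0000] → [-0.1897, 0.1378, -0.2977, 0.5878, 0.8090, 0.0000]
J3: z=[-0.8089, 0.5877, 0.0175] o=[-0.2323, 0.8362, -0.5399] → [0.1764, 0.2560, -0.4453, -0.8089, 0.5877, 0.0175]
J4: z=[0.4529, 0.6038, 0.6560] o=[-0.1423, 0.9655, -0.7210] → [0.2606, 0.0553, -0.2309, 0.4529, 0.6038, 0.6560]
J5: z=[0.4529, 0.6038, 0.6560] o=[-0.3104, 1.0059, -0.6422] → [0.2396, 0.2013, -0.3507, 0.4529, 0.6038, 0.6560]
q̇ = J⁺·V = [-0.3610, 0.1240, 0.2490, 0.3720, -0.2940]

-0.3610 0.1240 0.2490 0.3720 -0.2940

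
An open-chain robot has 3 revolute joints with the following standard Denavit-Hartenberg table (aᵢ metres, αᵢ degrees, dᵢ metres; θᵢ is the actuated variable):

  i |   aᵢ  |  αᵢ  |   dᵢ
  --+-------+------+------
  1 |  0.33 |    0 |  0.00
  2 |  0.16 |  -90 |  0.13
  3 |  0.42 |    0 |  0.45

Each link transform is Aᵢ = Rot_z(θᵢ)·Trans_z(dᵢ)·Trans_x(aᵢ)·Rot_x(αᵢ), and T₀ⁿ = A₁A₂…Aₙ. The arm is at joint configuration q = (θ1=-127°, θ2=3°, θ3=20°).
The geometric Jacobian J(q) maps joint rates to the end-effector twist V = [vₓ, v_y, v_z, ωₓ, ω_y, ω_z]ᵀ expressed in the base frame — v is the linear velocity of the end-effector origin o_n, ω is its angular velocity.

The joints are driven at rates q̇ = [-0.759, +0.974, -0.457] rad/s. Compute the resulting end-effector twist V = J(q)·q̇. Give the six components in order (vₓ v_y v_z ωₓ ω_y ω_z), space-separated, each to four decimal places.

o_n = [-0.1357, -0.9750, -0.0136]
J₁: ẑ×o_n = [0.9750, -0.1357, 0.0000], ω = ẑ
J2: z=[0.0000, 0.0000, 1.0000] o=[-0.1986, -0.2635, 0.0000] → [0.7115, 0.0629, -0.0000, 0.0000, 0.0000, 1.0000]
J3: z=[0.8290, -0.5592, 0.0000] o=[-0.2881, -0.3962, 0.1300] → [0.0803, 0.1191, -0.3947, 0.8290, -0.5592, 0.0000]
V = J·q̇ = [-0.0838, 0.1098, 0.1804, -0.3789, 0.2556, 0.2150]

-0.0838 0.1098 0.1804 -0.3789 0.2556 0.2150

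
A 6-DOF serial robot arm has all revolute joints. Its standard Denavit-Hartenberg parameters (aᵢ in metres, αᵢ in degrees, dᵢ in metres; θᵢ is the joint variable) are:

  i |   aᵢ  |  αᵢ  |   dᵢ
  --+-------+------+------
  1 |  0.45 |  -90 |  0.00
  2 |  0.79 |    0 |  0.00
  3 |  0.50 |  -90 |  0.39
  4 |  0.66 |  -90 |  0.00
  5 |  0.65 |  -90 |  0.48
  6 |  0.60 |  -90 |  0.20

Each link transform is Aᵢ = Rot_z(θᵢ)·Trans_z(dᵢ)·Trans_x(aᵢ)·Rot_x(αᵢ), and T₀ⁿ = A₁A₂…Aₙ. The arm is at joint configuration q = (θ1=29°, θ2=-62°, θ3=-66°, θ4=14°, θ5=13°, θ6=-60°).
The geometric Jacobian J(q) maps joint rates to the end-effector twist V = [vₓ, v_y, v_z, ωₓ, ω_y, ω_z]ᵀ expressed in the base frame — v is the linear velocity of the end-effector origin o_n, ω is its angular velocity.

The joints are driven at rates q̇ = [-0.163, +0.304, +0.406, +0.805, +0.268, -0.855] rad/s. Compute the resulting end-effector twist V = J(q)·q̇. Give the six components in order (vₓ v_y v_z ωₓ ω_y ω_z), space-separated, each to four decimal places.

o_n = [-0.0458, -1.1146, 1.8274]
J₁: ẑ×o_n = [1.1146, -0.0458, 0.0000], ω = ẑ
J2: z=[-0.4848, 0.8746, 0.0000] o=[0.3936, 0.2182, 0.0000] → [1.5983, 0.8860, 1.0304, -0.4848, 0.8746, 0.0000]
J3: z=[-0.4848, 0.8746, 0.0000] o=[0.7180, 0.3980, 0.6975] → [0.9882, 0.5478, 1.4013, -0.4848, 0.8746, 0.0000]
J4: z=[0.6892, 0.3820, 0.6157] o=[0.2596, 0.5898, 1.0915] → [1.3305, -0.6952, -1.0580, 0.6892, 0.3820, 0.6157]
J5: z=[0.6007, -0.7764, -0.1906] o=[-0.0078, 0.2590, 1.5962] → [-0.4414, -0.1317, -0.8546, 0.6007, -0.7764, -0.1906]
J6: z=[-0.5804, -0.2595, -0.7719] o=[-0.0768, -0.4869, 1.8989] → [-0.4659, -0.0655, 0.3723, -0.5804, -0.2595, -0.7719]
V = J·q̇ = [2.0565, -0.0398, -0.5169, 0.8678, 0.9423, 0.9415]

2.0565 -0.0398 -0.5169 0.8678 0.9423 0.9415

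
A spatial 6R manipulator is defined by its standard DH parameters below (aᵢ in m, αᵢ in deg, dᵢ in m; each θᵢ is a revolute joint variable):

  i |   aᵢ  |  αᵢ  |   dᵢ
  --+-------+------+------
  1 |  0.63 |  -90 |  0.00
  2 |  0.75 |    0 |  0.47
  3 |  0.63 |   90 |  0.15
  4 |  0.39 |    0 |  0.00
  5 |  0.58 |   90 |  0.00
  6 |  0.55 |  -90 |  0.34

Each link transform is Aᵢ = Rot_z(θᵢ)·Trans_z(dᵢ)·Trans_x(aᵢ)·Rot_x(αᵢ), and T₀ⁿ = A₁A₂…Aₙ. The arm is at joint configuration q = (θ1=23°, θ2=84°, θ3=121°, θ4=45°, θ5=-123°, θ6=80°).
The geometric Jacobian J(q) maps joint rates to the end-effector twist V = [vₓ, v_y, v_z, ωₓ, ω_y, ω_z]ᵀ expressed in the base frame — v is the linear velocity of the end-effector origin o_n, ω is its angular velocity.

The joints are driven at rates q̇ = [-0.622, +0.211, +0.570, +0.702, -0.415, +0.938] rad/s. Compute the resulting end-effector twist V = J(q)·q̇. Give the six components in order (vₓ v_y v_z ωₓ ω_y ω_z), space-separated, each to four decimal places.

o_n = [-0.2182, 0.0859, -0.9352]
J₁: ẑ×o_n = [-0.0859, -0.2182, 0.0000], ω = ẑ
J2: z=[-0.3907, 0.9205, 0.0000] o=[0.5799, 0.2462, 0.0000] → [-0.8608, -0.3654, 0.7973, -0.3907, 0.9205, 0.0000]
J3: z=[-0.3907, 0.9205, 0.0000] o=[0.4684, 0.7094, -0.7459] → [-0.1742, -0.0740, 0.8757, -0.3907, 0.9205, 0.0000]
J4: z=[-0.3890, -0.1651, -0.9063] o=[-0.1158, 0.6244, -0.4796] → [-0.4128, -0.0844, 0.1926, -0.3890, -0.1651, -0.9063]
J5: z=[-0.3890, -0.1651, -0.9063] o=[-0.4536, 0.7806, -0.3631] → [-0.5351, -0.4359, 0.3091, -0.3890, -0.1651, -0.9063]
J6: z=[0.8973, 0.1550, -0.4134] o=[-0.3325, 0.2157, -0.3121] → [-0.1502, 0.5118, -0.1342, 0.8973, 0.1550, -0.4134]
V = J·q̇ = [-0.4362, 0.6182, 0.5484, 0.4248, 0.8169, -1.2699]

-0.4362 0.6182 0.5484 0.4248 0.8169 -1.2699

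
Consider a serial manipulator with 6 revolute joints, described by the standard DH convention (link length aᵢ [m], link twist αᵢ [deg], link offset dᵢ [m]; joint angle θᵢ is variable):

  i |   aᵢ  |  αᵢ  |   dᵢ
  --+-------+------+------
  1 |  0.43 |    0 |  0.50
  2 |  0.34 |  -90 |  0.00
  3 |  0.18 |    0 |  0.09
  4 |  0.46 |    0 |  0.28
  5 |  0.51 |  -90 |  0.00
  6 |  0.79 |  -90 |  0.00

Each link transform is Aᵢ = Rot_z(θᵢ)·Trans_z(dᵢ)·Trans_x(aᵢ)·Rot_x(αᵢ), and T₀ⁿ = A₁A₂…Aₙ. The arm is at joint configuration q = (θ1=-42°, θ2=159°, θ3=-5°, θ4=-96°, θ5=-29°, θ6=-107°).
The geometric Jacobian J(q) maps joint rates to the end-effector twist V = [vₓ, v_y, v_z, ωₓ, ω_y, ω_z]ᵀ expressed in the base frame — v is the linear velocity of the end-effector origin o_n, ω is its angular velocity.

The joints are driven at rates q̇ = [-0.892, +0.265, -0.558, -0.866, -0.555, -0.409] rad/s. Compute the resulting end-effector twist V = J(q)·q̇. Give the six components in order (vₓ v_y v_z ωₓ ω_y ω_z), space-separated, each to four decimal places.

0.0458 -0.3223 -0.6166 1.9055 0.6193 -0.8899

o_n = [-0.7977, -0.5740, 1.1810]
J₁: ẑ×o_n = [0.5740, -0.7977, 0.0000], ω = ẑ
J2: z=[0.0000, 0.0000, 1.0000] o=[0.3196, -0.2877, 0.5000] → [0.2863, -1.1173, 0.0000, 0.0000, 0.0000, 1.0000]
J3: z=[-0.8910, -0.4540, 0.0000] o=[0.1652, 0.0152, 0.5000] → [-0.3092, 0.6068, 0.0878, -0.8910, -0.4540, 0.0000]
J4: z=[-0.8910, -0.4540, 0.0000] o=[0.0036, 0.1341, 0.5157] → [-0.3020, 0.5928, 0.2671, -0.8910, -0.4540, 0.0000]
J5: z=[-0.8910, -0.4540, 0.0000] o=[-0.2060, -0.0712, 0.9672] → [-0.0970, 0.1904, 0.1794, -0.8910, -0.4540, 0.0000]
J6: z=[-0.3478, 0.6826, 0.6428] o=[-0.0572, -0.3633, 1.3579] → [0.0147, -0.5375, 0.5787, -0.3478, 0.6826, 0.6428]
V = J·q̇ = [0.0458, -0.3223, -0.6166, 1.9055, 0.6193, -0.8899]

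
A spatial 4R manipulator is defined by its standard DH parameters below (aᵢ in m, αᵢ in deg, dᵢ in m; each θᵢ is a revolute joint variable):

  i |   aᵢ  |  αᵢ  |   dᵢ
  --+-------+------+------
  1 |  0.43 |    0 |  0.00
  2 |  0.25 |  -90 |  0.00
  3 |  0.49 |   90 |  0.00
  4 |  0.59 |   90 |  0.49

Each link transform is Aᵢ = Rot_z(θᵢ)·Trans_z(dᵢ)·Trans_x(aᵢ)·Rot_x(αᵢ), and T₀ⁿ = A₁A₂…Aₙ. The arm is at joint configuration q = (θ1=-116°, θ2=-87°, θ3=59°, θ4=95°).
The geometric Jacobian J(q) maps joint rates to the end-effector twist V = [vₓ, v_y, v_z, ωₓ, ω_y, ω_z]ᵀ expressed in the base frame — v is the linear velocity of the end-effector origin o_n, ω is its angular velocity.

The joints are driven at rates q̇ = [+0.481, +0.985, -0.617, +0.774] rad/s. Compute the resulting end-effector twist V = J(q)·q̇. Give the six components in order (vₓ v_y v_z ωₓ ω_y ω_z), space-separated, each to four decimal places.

o_n = [-1.2428, -0.5775, -0.1236]
J₁: ẑ×o_n = [0.5775, -1.2428, 0.0000], ω = ẑ
J2: z=[0.0000, 0.0000, 1.0000] o=[-0.1885, -0.3865, 0.0000] → [0.1910, -1.0543, 0.0000, 0.0000, 0.0000, 1.0000]
J3: z=[-0.3907, -0.9205, 0.0000] o=[-0.4186, -0.2888, 0.0000] → [0.1137, -0.0483, -0.6459, -0.3907, -0.9205, 0.0000]
J4: z=[-0.7890, 0.3349, 0.5150] o=[-0.6509, -0.1902, -0.4200] → [0.2987, -0.0709, 0.5038, -0.7890, 0.3349, 0.5150]
V = J·q̇ = [0.6269, -1.6614, 0.7885, -0.3696, 0.8272, 1.8646]

0.6269 -1.6614 0.7885 -0.3696 0.8272 1.8646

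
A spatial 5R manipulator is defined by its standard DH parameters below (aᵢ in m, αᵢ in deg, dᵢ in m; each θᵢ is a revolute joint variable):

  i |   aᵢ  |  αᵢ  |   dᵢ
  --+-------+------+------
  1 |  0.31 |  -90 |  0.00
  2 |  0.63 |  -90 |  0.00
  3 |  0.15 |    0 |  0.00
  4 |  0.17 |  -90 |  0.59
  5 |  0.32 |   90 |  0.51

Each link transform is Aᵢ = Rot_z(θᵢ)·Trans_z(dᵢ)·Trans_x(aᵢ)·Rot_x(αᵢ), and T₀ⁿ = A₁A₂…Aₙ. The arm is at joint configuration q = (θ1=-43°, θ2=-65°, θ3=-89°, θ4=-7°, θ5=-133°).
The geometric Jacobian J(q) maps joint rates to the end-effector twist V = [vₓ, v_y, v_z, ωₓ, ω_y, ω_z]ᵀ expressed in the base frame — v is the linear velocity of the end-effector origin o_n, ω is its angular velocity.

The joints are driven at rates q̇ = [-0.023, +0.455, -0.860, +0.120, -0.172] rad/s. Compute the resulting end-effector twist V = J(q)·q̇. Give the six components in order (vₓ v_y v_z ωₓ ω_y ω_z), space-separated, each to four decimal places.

0.3759 0.0676 -0.6608 -0.2453 0.8263 0.1347

o_n = [1.2327, -0.9371, 0.6893]
J₁: ẑ×o_n = [0.9371, 1.2327, -0.0000], ω = ẑ
J2: z=[0.6820, 0.7314, 0.0000] o=[0.2267, -0.2114, 0.0000] → [0.5042, -0.4701, -1.2307, 0.6820, 0.7314, 0.0000]
J3: z=[0.6628, -0.6181, -0.4226] o=[0.4214, -0.3930, 0.5710] → [-0.3031, -0.4213, 0.1408, 0.6628, -0.6181, -0.4226]
J4: z=[0.6628, -0.6181, -0.4226] o=[0.5245, -0.2841, 0.5733] → [-0.3477, -0.3762, 0.0048, 0.6628, -0.6181, -0.4226]
J5: z=[0.3787, -0.2102, 0.9013] o=[1.0254, -0.5200, 0.3079] → [0.2958, 0.0424, -0.1144, 0.3787, -0.2102, 0.9013]
V = J·q̇ = [0.3759, 0.0676, -0.6608, -0.2453, 0.8263, 0.1347]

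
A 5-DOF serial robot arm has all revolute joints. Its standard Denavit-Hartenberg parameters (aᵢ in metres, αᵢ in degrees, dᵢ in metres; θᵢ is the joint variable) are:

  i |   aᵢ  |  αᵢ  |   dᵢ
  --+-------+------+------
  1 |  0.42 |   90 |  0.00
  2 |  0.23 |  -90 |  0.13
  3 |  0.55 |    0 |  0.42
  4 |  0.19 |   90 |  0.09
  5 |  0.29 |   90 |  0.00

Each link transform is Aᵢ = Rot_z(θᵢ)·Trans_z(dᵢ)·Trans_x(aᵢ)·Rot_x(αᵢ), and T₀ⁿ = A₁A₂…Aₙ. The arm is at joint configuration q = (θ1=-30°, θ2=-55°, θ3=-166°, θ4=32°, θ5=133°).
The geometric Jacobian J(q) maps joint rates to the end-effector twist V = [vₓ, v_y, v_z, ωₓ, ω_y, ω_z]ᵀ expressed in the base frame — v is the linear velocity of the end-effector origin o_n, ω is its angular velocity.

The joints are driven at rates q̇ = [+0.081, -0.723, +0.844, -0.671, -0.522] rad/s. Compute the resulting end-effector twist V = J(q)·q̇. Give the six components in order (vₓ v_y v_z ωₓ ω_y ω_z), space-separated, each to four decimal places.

0.2902 -0.6999 -0.2730 0.4894 0.1336 -0.1274

o_n = [0.5991, -0.6432, 0.6585]
J₁: ẑ×o_n = [0.6432, 0.5991, -0.0000], ω = ẑ
J2: z=[-0.5000, -0.8660, 0.0000] o=[0.3637, -0.2100, 0.0000] → [-0.5703, 0.3292, 0.4204, -0.5000, -0.8660, 0.0000]
J3: z=[0.7094, -0.4096, 0.5736] o=[0.4130, -0.3885, -0.1884] → [-0.2008, -0.4940, -0.1044, 0.7094, -0.4096, 0.5736]
J4: z=[0.7094, -0.4096, 0.5736] o=[0.3793, -0.5227, 0.4896] → [-0.0001, 0.0063, 0.0046, 0.7094, -0.4096, 0.5736]
J5: z=[-0.0100, 0.8079, 0.5892] o=[0.3093, -0.6401, 0.6494] → [0.0092, 0.1709, -0.2341, -0.0100, 0.8079, 0.5892]
V = J·q̇ = [0.2902, -0.6999, -0.2730, 0.4894, 0.1336, -0.1274]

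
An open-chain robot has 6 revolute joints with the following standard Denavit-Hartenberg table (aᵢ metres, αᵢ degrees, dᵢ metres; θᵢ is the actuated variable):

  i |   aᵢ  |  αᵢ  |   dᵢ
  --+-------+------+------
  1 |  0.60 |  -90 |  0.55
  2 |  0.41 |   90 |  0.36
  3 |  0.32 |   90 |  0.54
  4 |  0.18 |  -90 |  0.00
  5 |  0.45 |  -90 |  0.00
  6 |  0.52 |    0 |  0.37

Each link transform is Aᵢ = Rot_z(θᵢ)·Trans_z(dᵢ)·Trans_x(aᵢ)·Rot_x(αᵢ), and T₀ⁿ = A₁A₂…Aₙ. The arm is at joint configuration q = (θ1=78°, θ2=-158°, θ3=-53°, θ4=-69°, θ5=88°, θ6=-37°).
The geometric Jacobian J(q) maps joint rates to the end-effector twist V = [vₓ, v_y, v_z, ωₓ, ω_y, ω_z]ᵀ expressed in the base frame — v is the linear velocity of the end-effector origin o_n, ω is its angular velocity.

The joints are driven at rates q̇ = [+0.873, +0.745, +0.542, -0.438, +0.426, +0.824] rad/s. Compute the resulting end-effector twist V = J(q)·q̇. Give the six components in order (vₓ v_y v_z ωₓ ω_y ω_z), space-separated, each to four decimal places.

o_n = [-0.6514, -0.9246, 0.3485]
J₁: ẑ×o_n = [0.9246, -0.6514, 0.0000], ω = ẑ
J2: z=[-0.9781, 0.2079, 0.0000] o=[0.1247, 0.5869, 0.5500] → [-0.0419, -0.1971, 1.6398, -0.9781, 0.2079, 0.0000]
J3: z=[-0.0779, -0.3664, -0.9272] o=[-0.3064, 0.2899, 0.7036] → [-0.9959, 0.2922, -0.0318, -0.0779, -0.3664, -0.9272]
J4: z=[0.7426, 0.5992, -0.2992] o=[-0.1356, -0.1358, 0.2751] → [-0.1920, 0.0998, -0.2767, 0.7426, 0.5992, -0.2992]
J5: z=[0.5931, -0.7959, -0.1218] o=[-0.0796, -0.1201, 0.4454] → [-0.0209, 0.1271, -0.9322, 0.5931, -0.7959, -0.1218]
J6: z=[-0.3368, -0.1078, -0.9354] o=[-0.4087, -0.3882, 0.5948] → [-0.4752, 0.1441, 0.1545, -0.3368, -0.1078, -0.9354]
V = J·q̇ = [-0.0802, -0.4280, 1.0558, -1.1211, -0.7340, -0.3211]

-0.0802 -0.4280 1.0558 -1.1211 -0.7340 -0.3211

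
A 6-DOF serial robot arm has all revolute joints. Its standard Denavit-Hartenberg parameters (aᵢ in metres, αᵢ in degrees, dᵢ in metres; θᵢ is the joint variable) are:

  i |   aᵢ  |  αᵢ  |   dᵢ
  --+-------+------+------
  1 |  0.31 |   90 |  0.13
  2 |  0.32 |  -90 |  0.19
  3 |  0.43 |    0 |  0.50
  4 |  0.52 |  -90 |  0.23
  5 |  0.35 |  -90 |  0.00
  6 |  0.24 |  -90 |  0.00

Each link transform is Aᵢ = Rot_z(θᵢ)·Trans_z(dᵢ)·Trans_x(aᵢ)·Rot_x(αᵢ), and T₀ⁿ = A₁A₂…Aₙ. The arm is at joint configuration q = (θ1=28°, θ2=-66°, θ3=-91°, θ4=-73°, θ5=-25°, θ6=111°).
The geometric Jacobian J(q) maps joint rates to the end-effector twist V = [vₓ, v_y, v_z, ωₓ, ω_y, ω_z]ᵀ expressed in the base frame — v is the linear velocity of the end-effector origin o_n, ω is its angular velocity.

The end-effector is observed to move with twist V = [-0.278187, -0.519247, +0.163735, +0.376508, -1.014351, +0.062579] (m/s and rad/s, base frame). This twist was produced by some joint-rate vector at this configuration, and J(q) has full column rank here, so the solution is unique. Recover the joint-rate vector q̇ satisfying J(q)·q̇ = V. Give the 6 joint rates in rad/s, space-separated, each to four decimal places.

o_n = [1.0686, -0.1270, 0.9100]
J₁: ẑ×o_n = [0.1270, 1.0686, -0.0000], ω = ẑ
J2: z=[0.4695, -0.8829, 0.0000] o=[0.2737, 0.1455, 0.1300] → [-0.6887, -0.3662, 0.5739, 0.4695, -0.8829, 0.0000]
J3: z=[0.8066, 0.4289, 0.4067] o=[0.4778, 0.0389, -0.1623] → [0.5274, -0.6246, -0.3872, 0.8066, 0.4289, 0.4067]
J4: z=[0.8066, 0.4289, 0.4067] o=[1.0803, -0.1277, 0.0479] → [0.3694, -0.7001, 0.0056, 0.8066, 0.4289, 0.4067]
J5: z=[0.5503, -0.7961, -0.2518] o=[1.1536, -0.2511, 0.5981] → [-0.2171, -0.1502, 0.0007, 0.5503, -0.7961, -0.2518]
J6: z=[-0.8222, -0.5691, 0.0025] o=[1.2044, -0.3231, 0.9368] → [0.0148, -0.0224, -0.2385, -0.8222, -0.5691, 0.0025]
q̇ = J⁺·V = [0.0420, 0.4250, -0.1520, 0.5710, 0.6010, 0.5980]

0.0420 0.4250 -0.1520 0.5710 0.6010 0.5980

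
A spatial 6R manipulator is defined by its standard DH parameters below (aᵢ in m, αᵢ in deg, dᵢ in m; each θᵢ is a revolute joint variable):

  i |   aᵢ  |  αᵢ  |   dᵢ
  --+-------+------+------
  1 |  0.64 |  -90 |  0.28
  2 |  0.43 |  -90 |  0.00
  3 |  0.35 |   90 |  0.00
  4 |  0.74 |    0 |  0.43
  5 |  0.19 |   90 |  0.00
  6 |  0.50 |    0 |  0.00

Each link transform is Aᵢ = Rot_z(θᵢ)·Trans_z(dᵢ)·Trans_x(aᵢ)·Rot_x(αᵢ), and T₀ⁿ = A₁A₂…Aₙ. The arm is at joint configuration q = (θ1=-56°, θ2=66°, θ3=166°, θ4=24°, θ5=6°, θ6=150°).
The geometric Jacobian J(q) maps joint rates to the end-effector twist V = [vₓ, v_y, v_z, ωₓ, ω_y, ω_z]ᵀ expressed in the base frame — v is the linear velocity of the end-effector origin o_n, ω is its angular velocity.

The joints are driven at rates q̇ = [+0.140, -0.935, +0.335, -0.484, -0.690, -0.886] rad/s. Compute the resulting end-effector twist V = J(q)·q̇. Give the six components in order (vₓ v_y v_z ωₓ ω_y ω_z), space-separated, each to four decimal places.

-0.2192 0.0497 0.1096 -0.2719 0.9597 -0.4416

o_n = [-0.4891, -0.8076, 0.3868]
J₁: ẑ×o_n = [0.8076, -0.4891, 0.0000], ω = ẑ
J2: z=[0.8290, 0.5592, 0.0000] o=[0.3579, -0.5306, 0.2800] → [0.0597, -0.0886, 0.2440, 0.8290, 0.5592, 0.0000]
J3: z=[-0.5108, 0.7574, -0.4067] o=[0.4557, -0.6756, -0.1128] → [0.3247, 0.6395, 0.7830, -0.5108, 0.7574, -0.4067]
J4: z=[-0.7494, -0.6242, -0.2210] o=[0.3082, -0.6084, 0.1974] → [-0.1622, 0.3182, -0.3485, -0.7494, -0.6242, -0.2210]
J5: z=[-0.7494, -0.6242, -0.2210] o=[-0.4525, -0.5191, 0.5792] → [0.0563, -0.1361, 0.1933, -0.7494, -0.6242, -0.2210]
J6: z=[0.2318, -0.5599, 0.7954] o=[-0.5704, -0.4156, 0.6864] → [0.4796, 0.1340, -0.0454, 0.2318, -0.5599, 0.7954]
V = J·q̇ = [-0.2192, 0.0497, 0.1096, -0.2719, 0.9597, -0.4416]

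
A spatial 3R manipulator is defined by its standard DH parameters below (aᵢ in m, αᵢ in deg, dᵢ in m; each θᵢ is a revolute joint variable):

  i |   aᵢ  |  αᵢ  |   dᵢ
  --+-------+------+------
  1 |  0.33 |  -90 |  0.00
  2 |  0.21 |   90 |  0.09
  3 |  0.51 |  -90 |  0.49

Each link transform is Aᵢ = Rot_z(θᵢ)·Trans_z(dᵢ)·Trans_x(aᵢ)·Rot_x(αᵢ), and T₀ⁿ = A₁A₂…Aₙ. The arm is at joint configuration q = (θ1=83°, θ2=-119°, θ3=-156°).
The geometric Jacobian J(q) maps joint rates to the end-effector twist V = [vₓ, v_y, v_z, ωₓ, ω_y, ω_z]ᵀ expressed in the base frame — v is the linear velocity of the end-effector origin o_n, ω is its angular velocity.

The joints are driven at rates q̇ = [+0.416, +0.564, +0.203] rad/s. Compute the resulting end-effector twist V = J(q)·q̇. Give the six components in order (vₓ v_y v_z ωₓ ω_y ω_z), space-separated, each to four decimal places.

o_n = [0.1197, 0.0110, -0.4614]
J₁: ẑ×o_n = [-0.0110, 0.1197, 0.0000], ω = ẑ
J2: z=[-0.9925, 0.1219, 0.0000] o=[0.0402, 0.3275, 0.0000] → [-0.0562, -0.4579, 0.3045, -0.9925, 0.1219, 0.0000]
J3: z=[-0.1066, -0.8681, -0.4848] o=[-0.0615, 0.2375, 0.1837] → [0.4502, -0.1566, 0.1814, -0.1066, -0.8681, -0.4848]
V = J·q̇ = [0.0551, -0.2403, 0.2086, -0.5814, -0.1075, 0.3176]

0.0551 -0.2403 0.2086 -0.5814 -0.1075 0.3176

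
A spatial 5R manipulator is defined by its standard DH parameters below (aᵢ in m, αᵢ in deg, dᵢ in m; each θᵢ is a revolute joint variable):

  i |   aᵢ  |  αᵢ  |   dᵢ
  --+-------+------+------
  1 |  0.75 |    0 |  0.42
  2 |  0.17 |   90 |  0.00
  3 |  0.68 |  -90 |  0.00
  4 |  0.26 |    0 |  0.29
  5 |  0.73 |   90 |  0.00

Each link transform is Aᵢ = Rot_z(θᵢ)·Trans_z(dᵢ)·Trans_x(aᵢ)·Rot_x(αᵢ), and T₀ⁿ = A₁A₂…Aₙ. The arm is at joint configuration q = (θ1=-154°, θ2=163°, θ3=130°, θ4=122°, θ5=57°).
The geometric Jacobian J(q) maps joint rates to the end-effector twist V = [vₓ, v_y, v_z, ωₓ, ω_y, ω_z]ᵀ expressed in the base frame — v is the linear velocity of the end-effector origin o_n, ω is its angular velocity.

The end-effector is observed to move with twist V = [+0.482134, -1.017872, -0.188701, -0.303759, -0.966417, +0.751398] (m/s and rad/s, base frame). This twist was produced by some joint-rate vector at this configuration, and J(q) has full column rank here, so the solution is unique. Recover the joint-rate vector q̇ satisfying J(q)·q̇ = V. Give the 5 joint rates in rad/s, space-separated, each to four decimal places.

o_n = [-0.6429, -0.0877, 0.0898]
J₁: ẑ×o_n = [0.0877, -0.6429, 0.0000], ω = ẑ
J2: z=[0.0000, 0.0000, 1.0000] o=[-0.6741, -0.3288, 0.4200] → [-0.2411, 0.0311, 0.0000, 0.0000, 0.0000, 1.0000]
J3: z=[0.1564, -0.9877, 0.0000] o=[-0.5062, -0.3022, 0.4200] → [0.3261, 0.0517, -0.1015, 0.1564, -0.9877, 0.0000]
J4: z=[-0.7566, -0.1198, -0.6428] o=[-0.9379, -0.3706, 0.9409] → [0.2838, -0.8335, -0.1787, -0.7566, -0.1198, -0.6428]
J5: z=[-0.7566, -0.1198, -0.6428] o=[-1.1043, -0.1737, 0.6490] → [0.1223, -0.7196, -0.0098, -0.7566, -0.1198, -0.6428]
q̇ = J⁺·V = [0.9120, 0.2180, 0.9070, 0.5380, 0.0510]

0.9120 0.2180 0.9070 0.5380 0.0510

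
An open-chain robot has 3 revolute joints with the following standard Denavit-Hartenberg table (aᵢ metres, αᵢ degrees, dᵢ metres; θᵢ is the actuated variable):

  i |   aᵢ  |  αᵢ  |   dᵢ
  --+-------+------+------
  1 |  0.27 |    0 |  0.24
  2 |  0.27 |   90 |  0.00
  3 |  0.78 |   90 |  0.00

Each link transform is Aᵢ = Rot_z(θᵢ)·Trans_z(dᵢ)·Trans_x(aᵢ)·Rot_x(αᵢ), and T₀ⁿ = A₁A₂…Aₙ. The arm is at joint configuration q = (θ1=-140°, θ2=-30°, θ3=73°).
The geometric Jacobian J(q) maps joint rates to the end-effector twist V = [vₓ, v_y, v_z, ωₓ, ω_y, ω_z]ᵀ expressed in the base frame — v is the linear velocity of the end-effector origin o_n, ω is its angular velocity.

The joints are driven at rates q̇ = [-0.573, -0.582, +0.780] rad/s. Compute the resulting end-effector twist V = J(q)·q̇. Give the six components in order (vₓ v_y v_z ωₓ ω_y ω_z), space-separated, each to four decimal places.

o_n = [-0.6973, -0.2600, 0.9859]
J₁: ẑ×o_n = [0.2600, -0.6973, 0.0000], ω = ẑ
J2: z=[0.0000, 0.0000, 1.0000] o=[-0.2068, -0.1736, 0.2400] → [0.0865, -0.4905, 0.0000, 0.0000, 0.0000, 1.0000]
J3: z=[-0.1736, 0.9848, 0.0000] o=[-0.4727, -0.2204, 0.2400] → [0.7346, 0.1295, 0.2280, -0.1736, 0.9848, 0.0000]
V = J·q̇ = [0.3736, 0.7861, 0.1779, -0.1354, 0.7682, -1.1550]

0.3736 0.7861 0.1779 -0.1354 0.7682 -1.1550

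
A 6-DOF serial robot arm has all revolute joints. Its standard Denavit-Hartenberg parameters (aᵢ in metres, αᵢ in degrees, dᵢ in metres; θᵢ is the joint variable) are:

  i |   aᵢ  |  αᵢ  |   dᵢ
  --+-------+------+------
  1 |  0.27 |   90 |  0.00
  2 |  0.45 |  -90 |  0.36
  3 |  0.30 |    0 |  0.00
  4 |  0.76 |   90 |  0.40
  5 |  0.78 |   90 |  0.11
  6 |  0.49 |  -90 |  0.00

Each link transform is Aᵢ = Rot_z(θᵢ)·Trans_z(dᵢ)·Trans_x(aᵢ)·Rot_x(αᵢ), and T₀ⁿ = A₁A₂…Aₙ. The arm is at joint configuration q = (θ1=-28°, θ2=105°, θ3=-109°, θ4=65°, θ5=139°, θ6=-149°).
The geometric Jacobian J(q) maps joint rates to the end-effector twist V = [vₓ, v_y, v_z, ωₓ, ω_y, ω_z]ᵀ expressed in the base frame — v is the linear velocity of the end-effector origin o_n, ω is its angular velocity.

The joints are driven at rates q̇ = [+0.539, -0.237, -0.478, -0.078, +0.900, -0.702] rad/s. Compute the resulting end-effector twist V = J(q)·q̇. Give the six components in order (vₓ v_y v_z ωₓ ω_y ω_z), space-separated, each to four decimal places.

o_n = [-0.9009, -0.5182, 0.6105]
J₁: ẑ×o_n = [0.5182, -0.9009, 0.0000], ω = ẑ
J2: z=[-0.4695, -0.8829, 0.0000] o=[0.2384, -0.1268, 0.0000] → [-0.5390, 0.2866, -0.8222, -0.4695, -0.8829, 0.0000]
J3: z=[-0.8529, 0.4535, -0.2588] o=[-0.0334, -0.3899, 0.4347] → [0.0465, 0.3745, 0.5027, -0.8529, 0.4535, -0.2588]
J4: z=[-0.8529, 0.4535, -0.2588] o=[-0.1443, -0.6523, 0.3403] → [0.1572, 0.4262, 0.2287, -0.8529, 0.4535, -0.2588]
J5: z=[-0.1790, -0.7195, -0.6710] o=[-0.8582, -0.8706, 0.7649] → [0.3476, 0.0010, -0.0938, -0.1790, -0.7195, -0.6710]
J6: z=[-0.9655, -0.0028, 0.2605] o=[-1.0256, -0.4081, 0.1496] → [0.0274, 0.4775, 0.1066, -0.9655, -0.0028, 0.2605]
V = J·q̇ = [0.6661, -1.1000, -0.2225, 1.1021, -0.6885, -0.1039]

0.6661 -1.1000 -0.2225 1.1021 -0.6885 -0.1039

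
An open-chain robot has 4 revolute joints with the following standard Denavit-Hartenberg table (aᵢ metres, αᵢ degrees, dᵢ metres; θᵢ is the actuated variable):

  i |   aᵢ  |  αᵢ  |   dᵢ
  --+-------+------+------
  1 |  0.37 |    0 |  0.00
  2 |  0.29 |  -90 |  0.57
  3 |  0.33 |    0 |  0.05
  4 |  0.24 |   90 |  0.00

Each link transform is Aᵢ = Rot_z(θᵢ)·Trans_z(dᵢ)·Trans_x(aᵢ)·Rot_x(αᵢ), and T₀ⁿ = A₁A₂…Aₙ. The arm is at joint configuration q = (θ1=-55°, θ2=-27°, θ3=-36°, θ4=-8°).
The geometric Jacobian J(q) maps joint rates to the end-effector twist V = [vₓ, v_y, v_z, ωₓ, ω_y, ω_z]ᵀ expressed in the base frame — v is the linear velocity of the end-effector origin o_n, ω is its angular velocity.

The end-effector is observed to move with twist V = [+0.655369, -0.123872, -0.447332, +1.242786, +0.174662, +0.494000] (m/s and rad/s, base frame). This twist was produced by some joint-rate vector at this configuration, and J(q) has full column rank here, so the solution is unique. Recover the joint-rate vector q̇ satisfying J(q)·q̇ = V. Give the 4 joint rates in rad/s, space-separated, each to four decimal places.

o_n = [0.3633, -1.0186, 0.9307]
J₁: ẑ×o_n = [1.0186, 0.3633, -0.0000], ω = ẑ
J2: z=[0.0000, 0.0000, 1.0000] o=[0.2122, -0.3031, 0.0000] → [0.7156, 0.1511, -0.0000, 0.0000, 0.0000, 1.0000]
J3: z=[0.9903, 0.1392, 0.0000] o=[0.2526, -0.5903, 0.5700] → [0.0502, -0.3572, -0.4396, 0.9903, 0.1392, 0.0000]
J4: z=[0.9903, 0.1392, 0.0000] o=[0.3393, -0.8477, 0.7640] → [0.0232, -0.1651, -0.1726, 0.9903, 0.1392, 0.0000]
q̇ = J⁺·V = [0.8230, -0.3290, 0.8640, 0.3910]

0.8230 -0.3290 0.8640 0.3910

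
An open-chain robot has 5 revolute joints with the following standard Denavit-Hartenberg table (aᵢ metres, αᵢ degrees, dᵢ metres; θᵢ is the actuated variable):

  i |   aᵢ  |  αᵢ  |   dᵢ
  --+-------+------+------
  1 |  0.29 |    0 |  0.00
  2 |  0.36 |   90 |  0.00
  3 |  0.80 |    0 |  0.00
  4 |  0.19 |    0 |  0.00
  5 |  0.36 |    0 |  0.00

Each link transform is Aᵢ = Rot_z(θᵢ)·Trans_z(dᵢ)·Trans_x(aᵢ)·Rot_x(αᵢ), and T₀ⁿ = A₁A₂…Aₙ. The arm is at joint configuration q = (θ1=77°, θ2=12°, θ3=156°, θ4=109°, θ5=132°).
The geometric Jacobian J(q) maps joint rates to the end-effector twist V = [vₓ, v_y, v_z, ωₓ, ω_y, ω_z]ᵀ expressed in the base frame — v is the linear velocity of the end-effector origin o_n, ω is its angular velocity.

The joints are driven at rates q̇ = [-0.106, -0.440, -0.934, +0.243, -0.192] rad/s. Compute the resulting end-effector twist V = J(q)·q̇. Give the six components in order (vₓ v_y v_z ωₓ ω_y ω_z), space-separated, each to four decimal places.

o_n = [0.0635, 0.1827, 0.3528]
J₁: ẑ×o_n = [-0.1827, 0.0635, 0.0000], ω = ẑ
J2: z=[0.0000, 0.0000, 1.0000] o=[0.0652, 0.2826, 0.0000] → [0.0999, -0.0017, 0.0000, 0.0000, 0.0000, 1.0000]
J3: z=[0.9998, -0.0175, 0.0000] o=[0.0715, 0.6425, 0.0000] → [-0.0062, -0.3527, -0.4599, 0.9998, -0.0175, 0.0000]
J4: z=[0.9998, -0.0175, 0.0000] o=[0.0588, -0.0882, 0.3254] → [-0.0005, -0.0274, 0.2709, 0.9998, -0.0175, 0.0000]
J5: z=[0.9998, -0.0175, 0.0000] o=[0.0585, -0.1048, 0.1361] → [-0.0038, -0.2166, 0.2875, 0.9998, -0.0175, 0.0000]
V = J·q̇ = [-0.0182, 0.3584, 0.4402, -0.8829, 0.0154, -0.5460]

-0.0182 0.3584 0.4402 -0.8829 0.0154 -0.5460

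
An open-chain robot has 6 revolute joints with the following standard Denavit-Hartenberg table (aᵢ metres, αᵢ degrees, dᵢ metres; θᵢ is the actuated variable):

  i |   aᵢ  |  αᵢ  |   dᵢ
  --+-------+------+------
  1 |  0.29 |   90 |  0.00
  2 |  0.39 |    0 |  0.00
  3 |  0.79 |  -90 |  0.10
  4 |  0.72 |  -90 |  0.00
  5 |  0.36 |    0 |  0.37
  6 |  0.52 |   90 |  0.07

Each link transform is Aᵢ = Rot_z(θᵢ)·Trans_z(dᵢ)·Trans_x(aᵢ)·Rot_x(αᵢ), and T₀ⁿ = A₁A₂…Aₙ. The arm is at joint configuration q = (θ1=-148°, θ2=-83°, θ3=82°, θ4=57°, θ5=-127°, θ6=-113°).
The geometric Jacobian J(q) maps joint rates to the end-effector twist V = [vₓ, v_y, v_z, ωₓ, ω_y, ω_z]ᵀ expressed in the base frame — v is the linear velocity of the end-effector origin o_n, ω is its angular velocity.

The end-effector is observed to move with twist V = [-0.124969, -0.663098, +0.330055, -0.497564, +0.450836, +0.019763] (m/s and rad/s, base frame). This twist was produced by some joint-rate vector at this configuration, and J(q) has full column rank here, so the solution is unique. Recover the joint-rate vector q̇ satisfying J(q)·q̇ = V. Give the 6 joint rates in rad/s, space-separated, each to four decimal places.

o_n = [-0.5710, -0.7621, -0.5596]
J₁: ẑ×o_n = [0.7621, -0.5710, 0.0000], ω = ẑ
J2: z=[-0.5299, 0.8480, 0.0000] o=[-0.2459, -0.1537, 0.0000] → [-0.4745, -0.2965, 0.5981, -0.5299, 0.8480, 0.0000]
J3: z=[-0.5299, 0.8480, 0.0000] o=[-0.2862, -0.1789, -0.3871] → [-0.1463, -0.0914, 0.5506, -0.5299, 0.8480, 0.0000]
J4: z=[-0.0148, -0.0092, 0.9998] o=[-1.0091, -0.5126, -0.4009] → [0.2509, 0.4357, 0.0077, -0.0148, -0.0092, 0.9998]
J5: z=[0.9997, -0.0175, 0.0146] o=[-1.0216, -1.2325, -0.4077] → [-0.0042, 0.1584, 0.4781, 0.9997, -0.0175, 0.0146]
J6: z=[0.9997, -0.0175, 0.0146] o=[-0.6522, -1.0250, -0.1128] → [0.0040, 0.4478, 0.2642, 0.9997, -0.0175, 0.0146]
q̇ = J⁺·V = [0.2970, 0.6160, -0.0920, -0.2740, 0.3440, -0.5680]

0.2970 0.6160 -0.0920 -0.2740 0.3440 -0.5680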